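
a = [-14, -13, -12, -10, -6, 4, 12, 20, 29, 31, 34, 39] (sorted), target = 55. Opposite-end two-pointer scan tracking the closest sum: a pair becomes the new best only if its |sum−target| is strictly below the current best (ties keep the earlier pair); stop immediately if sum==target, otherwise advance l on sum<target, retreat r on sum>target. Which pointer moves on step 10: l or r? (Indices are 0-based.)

r

l=0 r=11: -14+39=25 d=30 *, l++
l=1 r=11: -13+39=26 d=29 *, l++
l=2 r=11: -12+39=27 d=28 *, l++
l=3 r=11: -10+39=29 d=26 *, l++
l=4 r=11: -6+39=33 d=22 *, l++
l=5 r=11: 4+39=43 d=12 *, l++
l=6 r=11: 12+39=51 d=4 *, l++
l=7 r=11: 20+39=59 d=4, r--
l=7 r=10: 20+34=54 d=1 *, l++
l=8 r=10: 29+34=63 d=8, r--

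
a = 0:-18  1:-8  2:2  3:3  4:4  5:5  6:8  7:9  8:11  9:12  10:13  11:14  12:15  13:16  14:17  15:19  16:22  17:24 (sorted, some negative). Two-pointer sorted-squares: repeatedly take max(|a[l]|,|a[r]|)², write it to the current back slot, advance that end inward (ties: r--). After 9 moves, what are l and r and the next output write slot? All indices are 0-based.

[0,17] |-18|<=|24| out[17]=576 → r--
[0,16] |-18|<=|22| out[16]=484 → r--
[0,15] |-18|<=|19| out[15]=361 → r--
[0,14] |-18|>|17| out[14]=324 → l++
[1,14] |-8|<=|17| out[13]=289 → r--
[1,13] |-8|<=|16| out[12]=256 → r--
[1,12] |-8|<=|15| out[11]=225 → r--
[1,11] |-8|<=|14| out[10]=196 → r--
[1,10] |-8|<=|13| out[9]=169 → r--

l=1, r=9, next write slot=8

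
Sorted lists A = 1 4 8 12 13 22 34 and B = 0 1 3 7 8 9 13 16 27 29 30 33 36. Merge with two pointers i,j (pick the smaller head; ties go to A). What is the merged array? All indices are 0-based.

[0, 1, 1, 3, 4, 7, 8, 8, 9, 12, 13, 13, 16, 22, 27, 29, 30, 33, 34, 36]

[i=0,j=0] A[i]=1>B[j]=0 take 0 → j++
[i=0,j=1] A[i]=1<=B[j]=1 take 1 → i++
[i=1,j=1] A[i]=4>B[j]=1 take 1 → j++
[i=1,j=2] A[i]=4>B[j]=3 take 3 → j++
[i=1,j=3] A[i]=4<=B[j]=7 take 4 → i++
[i=2,j=3] A[i]=8>B[j]=7 take 7 → j++
[i=2,j=4] A[i]=8<=B[j]=8 take 8 → i++
[i=3,j=4] A[i]=12>B[j]=8 take 8 → j++
[i=3,j=5] A[i]=12>B[j]=9 take 9 → j++
[i=3,j=6] A[i]=12<=B[j]=13 take 12 → i++
[i=4,j=6] A[i]=13<=B[j]=13 take 13 → i++
[i=5,j=6] A[i]=22>B[j]=13 take 13 → j++
[i=5,j=7] A[i]=22>B[j]=16 take 16 → j++
[i=5,j=8] A[i]=22<=B[j]=27 take 22 → i++
[i=6,j=8] A[i]=34>B[j]=27 take 27 → j++
[i=6,j=9] A[i]=34>B[j]=29 take 29 → j++
[i=6,j=10] A[i]=34>B[j]=30 take 30 → j++
[i=6,j=11] A[i]=34>B[j]=33 take 33 → j++
[i=6,j=12] A[i]=34<=B[j]=36 take 34 → i++
[i=7,j=12] A done, take B[j]=36 → j++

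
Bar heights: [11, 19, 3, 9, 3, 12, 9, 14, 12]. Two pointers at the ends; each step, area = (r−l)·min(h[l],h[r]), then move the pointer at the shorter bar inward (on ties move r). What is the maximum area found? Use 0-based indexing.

max area = 88

[0,8] min(11,12)*8=88 best=88 * → l++
[1,8] min(19,12)*7=84 best=88 → r--
[1,7] min(19,14)*6=84 best=88 → r--
[1,6] min(19,9)*5=45 best=88 → r--
[1,5] min(19,12)*4=48 best=88 → r--
[1,4] min(19,3)*3=9 best=88 → r--
[1,3] min(19,9)*2=18 best=88 → r--
[1,2] min(19,3)*1=3 best=88 → r--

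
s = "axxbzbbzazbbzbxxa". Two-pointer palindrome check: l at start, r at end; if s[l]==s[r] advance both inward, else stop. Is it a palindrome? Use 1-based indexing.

palindrome

[1,17] 'a'=='a' → l++,r--
[2,16] 'x'=='x' → l++,r--
[3,15] 'x'=='x' → l++,r--
[4,14] 'b'=='b' → l++,r--
[5,13] 'z'=='z' → l++,r--
[6,12] 'b'=='b' → l++,r--
[7,11] 'b'=='b' → l++,r--
[8,10] 'z'=='z' → l++,r--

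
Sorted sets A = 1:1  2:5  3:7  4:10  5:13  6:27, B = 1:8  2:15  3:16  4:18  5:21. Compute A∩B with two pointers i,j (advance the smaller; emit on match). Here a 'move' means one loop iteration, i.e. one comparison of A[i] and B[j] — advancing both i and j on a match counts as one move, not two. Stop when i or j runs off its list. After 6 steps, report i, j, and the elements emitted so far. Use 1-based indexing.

i=6, j=2, emitted=[]

i=1 j=1: 1<8, i++
i=2 j=1: 5<8, i++
i=3 j=1: 7<8, i++
i=4 j=1: 10>8, j++
i=4 j=2: 10<15, i++
i=5 j=2: 13<15, i++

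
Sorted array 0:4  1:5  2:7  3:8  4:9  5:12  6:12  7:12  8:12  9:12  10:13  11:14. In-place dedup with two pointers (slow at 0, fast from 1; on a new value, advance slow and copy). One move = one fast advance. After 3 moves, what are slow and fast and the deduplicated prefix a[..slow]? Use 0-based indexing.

(s=0,f=1) a[fast]=5≠a[slow]=4 write a[1]=5 → slow++,fast++
(s=1,f=2) a[fast]=7≠a[slow]=5 write a[2]=7 → slow++,fast++
(s=2,f=3) a[fast]=8≠a[slow]=7 write a[3]=8 → slow++,fast++

slow=3, fast=4, prefix=[4, 5, 7, 8]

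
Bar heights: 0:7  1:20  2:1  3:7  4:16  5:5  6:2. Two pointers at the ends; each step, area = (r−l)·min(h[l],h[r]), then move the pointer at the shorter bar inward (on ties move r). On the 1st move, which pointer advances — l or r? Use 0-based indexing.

[0,6] min(7,2)*6=12 best=12 * → r--

r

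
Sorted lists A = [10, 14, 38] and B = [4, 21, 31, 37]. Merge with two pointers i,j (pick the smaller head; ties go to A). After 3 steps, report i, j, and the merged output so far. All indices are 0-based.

i=2, j=1, merged so far=[4, 10, 14]

i=0 j=0: A[i]=10>B[j]=4 take 4, j++
i=0 j=1: A[i]=10<=B[j]=21 take 10, i++
i=1 j=1: A[i]=14<=B[j]=21 take 14, i++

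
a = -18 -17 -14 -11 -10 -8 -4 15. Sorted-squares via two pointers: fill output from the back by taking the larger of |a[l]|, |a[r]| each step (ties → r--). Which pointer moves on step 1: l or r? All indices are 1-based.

l

[1,8] |-18|>|15| out[8]=324 → l++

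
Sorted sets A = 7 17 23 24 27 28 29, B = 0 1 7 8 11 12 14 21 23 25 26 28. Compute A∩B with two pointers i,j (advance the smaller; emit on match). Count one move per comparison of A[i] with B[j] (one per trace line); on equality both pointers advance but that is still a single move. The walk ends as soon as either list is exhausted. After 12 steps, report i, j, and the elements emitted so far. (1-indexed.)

[i=1,j=1] 7>0 → j++
[i=1,j=2] 7>1 → j++
[i=1,j=3] 7==7 emit → i++,j++
[i=2,j=4] 17>8 → j++
[i=2,j=5] 17>11 → j++
[i=2,j=6] 17>12 → j++
[i=2,j=7] 17>14 → j++
[i=2,j=8] 17<21 → i++
[i=3,j=8] 23>21 → j++
[i=3,j=9] 23==23 emit → i++,j++
[i=4,j=10] 24<25 → i++
[i=5,j=10] 27>25 → j++

i=5, j=11, emitted=[7, 23]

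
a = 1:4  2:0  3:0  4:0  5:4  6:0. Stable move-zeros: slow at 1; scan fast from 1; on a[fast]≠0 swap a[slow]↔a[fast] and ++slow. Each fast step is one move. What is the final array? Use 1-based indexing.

[4, 4, 0, 0, 0, 0]

slow=1 fast=1: a[fast]=4≠0 swap→a[1]=4, slow++,fast++
slow=2 fast=2: a[fast]=0, fast++
slow=2 fast=3: a[fast]=0, fast++
slow=2 fast=4: a[fast]=0, fast++
slow=2 fast=5: a[fast]=4≠0 swap→a[2]=4, slow++,fast++
slow=3 fast=6: a[fast]=0, fast++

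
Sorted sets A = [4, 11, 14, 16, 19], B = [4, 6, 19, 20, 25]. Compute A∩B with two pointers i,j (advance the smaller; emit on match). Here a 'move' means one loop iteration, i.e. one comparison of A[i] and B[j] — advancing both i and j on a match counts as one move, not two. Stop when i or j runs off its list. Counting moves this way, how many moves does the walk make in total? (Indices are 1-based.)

i=1 j=1: 4==4 emit, i++,j++
i=2 j=2: 11>6, j++
i=2 j=3: 11<19, i++
i=3 j=3: 14<19, i++
i=4 j=3: 16<19, i++
i=5 j=3: 19==19 emit, i++,j++

6 moves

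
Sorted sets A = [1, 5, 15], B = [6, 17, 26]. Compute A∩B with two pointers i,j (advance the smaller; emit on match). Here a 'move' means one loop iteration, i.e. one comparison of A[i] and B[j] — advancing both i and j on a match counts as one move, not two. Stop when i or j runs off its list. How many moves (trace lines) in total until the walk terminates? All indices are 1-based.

4 moves

i=1 j=1: 1<6, i++
i=2 j=1: 5<6, i++
i=3 j=1: 15>6, j++
i=3 j=2: 15<17, i++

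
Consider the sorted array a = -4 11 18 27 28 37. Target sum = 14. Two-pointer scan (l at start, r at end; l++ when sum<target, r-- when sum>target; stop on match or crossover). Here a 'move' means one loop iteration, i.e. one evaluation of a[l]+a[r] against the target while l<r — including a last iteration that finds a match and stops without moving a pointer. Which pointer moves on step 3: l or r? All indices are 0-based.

r

[0,5] -4+37=33 >14 → r--
[0,4] -4+28=24 >14 → r--
[0,3] -4+27=23 >14 → r--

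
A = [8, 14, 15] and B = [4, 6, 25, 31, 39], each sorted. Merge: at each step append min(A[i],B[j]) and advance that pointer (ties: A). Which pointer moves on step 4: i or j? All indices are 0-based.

i

[i=0,j=0] A[i]=8>B[j]=4 take 4 → j++
[i=0,j=1] A[i]=8>B[j]=6 take 6 → j++
[i=0,j=2] A[i]=8<=B[j]=25 take 8 → i++
[i=1,j=2] A[i]=14<=B[j]=25 take 14 → i++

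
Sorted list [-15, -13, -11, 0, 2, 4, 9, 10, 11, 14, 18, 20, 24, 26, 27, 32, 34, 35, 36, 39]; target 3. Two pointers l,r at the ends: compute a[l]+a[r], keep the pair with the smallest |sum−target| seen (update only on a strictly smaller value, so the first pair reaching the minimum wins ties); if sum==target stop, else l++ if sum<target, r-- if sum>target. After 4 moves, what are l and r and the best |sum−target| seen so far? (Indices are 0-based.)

l=0 r=19: -15+39=24 d=21 *, r--
l=0 r=18: -15+36=21 d=18 *, r--
l=0 r=17: -15+35=20 d=17 *, r--
l=0 r=16: -15+34=19 d=16 *, r--

l=0, r=15, best |Δ|=16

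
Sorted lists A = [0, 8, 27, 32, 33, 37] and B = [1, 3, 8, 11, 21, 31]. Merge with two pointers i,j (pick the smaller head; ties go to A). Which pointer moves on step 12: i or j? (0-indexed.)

[i=0,j=0] A[i]=0<=B[j]=1 take 0 → i++
[i=1,j=0] A[i]=8>B[j]=1 take 1 → j++
[i=1,j=1] A[i]=8>B[j]=3 take 3 → j++
[i=1,j=2] A[i]=8<=B[j]=8 take 8 → i++
[i=2,j=2] A[i]=27>B[j]=8 take 8 → j++
[i=2,j=3] A[i]=27>B[j]=11 take 11 → j++
[i=2,j=4] A[i]=27>B[j]=21 take 21 → j++
[i=2,j=5] A[i]=27<=B[j]=31 take 27 → i++
[i=3,j=5] A[i]=32>B[j]=31 take 31 → j++
[i=3,j=6] B done, take A[i]=32 → i++
[i=4,j=6] B done, take A[i]=33 → i++
[i=5,j=6] B done, take A[i]=37 → i++

i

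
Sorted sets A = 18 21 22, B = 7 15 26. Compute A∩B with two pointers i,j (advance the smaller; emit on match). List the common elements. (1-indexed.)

i=1 j=1: 18>7, j++
i=1 j=2: 18>15, j++
i=1 j=3: 18<26, i++
i=2 j=3: 21<26, i++
i=3 j=3: 22<26, i++

intersection = []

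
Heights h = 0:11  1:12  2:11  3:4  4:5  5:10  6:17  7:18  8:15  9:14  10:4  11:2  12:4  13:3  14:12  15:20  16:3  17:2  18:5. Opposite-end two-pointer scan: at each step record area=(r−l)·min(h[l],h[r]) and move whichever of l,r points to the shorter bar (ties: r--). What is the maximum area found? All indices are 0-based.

[0,18] min(11,5)*18=90 best=90 * → r--
[0,17] min(11,2)*17=34 best=90 → r--
[0,16] min(11,3)*16=48 best=90 → r--
[0,15] min(11,20)*15=165 best=165 * → l++
[1,15] min(12,20)*14=168 best=168 * → l++
[2,15] min(11,20)*13=143 best=168 → l++
[3,15] min(4,20)*12=48 best=168 → l++
[4,15] min(5,20)*11=55 best=168 → l++
[5,15] min(10,20)*10=100 best=168 → l++
[6,15] min(17,20)*9=153 best=168 → l++
[7,15] min(18,20)*8=144 best=168 → l++
[8,15] min(15,20)*7=105 best=168 → l++
[9,15] min(14,20)*6=84 best=168 → l++
[10,15] min(4,20)*5=20 best=168 → l++
[11,15] min(2,20)*4=8 best=168 → l++
[12,15] min(4,20)*3=12 best=168 → l++
[13,15] min(3,20)*2=6 best=168 → l++
[14,15] min(12,20)*1=12 best=168 → l++

max area = 168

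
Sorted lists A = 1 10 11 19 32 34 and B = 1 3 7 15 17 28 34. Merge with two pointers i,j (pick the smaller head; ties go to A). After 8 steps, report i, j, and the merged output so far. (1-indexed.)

i=4, j=6, merged so far=[1, 1, 3, 7, 10, 11, 15, 17]

i=1 j=1: A[i]=1<=B[j]=1 take 1, i++
i=2 j=1: A[i]=10>B[j]=1 take 1, j++
i=2 j=2: A[i]=10>B[j]=3 take 3, j++
i=2 j=3: A[i]=10>B[j]=7 take 7, j++
i=2 j=4: A[i]=10<=B[j]=15 take 10, i++
i=3 j=4: A[i]=11<=B[j]=15 take 11, i++
i=4 j=4: A[i]=19>B[j]=15 take 15, j++
i=4 j=5: A[i]=19>B[j]=17 take 17, j++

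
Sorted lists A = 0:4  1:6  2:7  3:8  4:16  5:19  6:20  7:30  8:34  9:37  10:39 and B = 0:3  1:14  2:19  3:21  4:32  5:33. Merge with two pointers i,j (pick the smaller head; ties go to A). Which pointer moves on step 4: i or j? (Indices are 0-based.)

i=0 j=0: A[i]=4>B[j]=3 take 3, j++
i=0 j=1: A[i]=4<=B[j]=14 take 4, i++
i=1 j=1: A[i]=6<=B[j]=14 take 6, i++
i=2 j=1: A[i]=7<=B[j]=14 take 7, i++

i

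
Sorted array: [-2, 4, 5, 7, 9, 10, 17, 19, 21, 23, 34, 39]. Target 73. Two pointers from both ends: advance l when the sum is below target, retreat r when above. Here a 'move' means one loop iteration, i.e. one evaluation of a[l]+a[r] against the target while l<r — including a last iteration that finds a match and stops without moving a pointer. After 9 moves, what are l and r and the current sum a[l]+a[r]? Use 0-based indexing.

l=9, r=11, sum=62

l=0 r=11: -2+39=37 <73, l++
l=1 r=11: 4+39=43 <73, l++
l=2 r=11: 5+39=44 <73, l++
l=3 r=11: 7+39=46 <73, l++
l=4 r=11: 9+39=48 <73, l++
l=5 r=11: 10+39=49 <73, l++
l=6 r=11: 17+39=56 <73, l++
l=7 r=11: 19+39=58 <73, l++
l=8 r=11: 21+39=60 <73, l++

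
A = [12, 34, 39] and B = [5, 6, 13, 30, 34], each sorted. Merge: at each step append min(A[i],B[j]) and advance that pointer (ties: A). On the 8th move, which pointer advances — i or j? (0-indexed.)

i

[i=0,j=0] A[i]=12>B[j]=5 take 5 → j++
[i=0,j=1] A[i]=12>B[j]=6 take 6 → j++
[i=0,j=2] A[i]=12<=B[j]=13 take 12 → i++
[i=1,j=2] A[i]=34>B[j]=13 take 13 → j++
[i=1,j=3] A[i]=34>B[j]=30 take 30 → j++
[i=1,j=4] A[i]=34<=B[j]=34 take 34 → i++
[i=2,j=4] A[i]=39>B[j]=34 take 34 → j++
[i=2,j=5] B done, take A[i]=39 → i++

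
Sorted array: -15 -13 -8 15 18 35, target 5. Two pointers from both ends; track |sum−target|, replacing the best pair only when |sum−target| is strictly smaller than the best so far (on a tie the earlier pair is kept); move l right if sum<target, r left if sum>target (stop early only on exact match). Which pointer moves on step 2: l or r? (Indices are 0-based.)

l

l=0 r=5: -15+35=20 d=15 *, r--
l=0 r=4: -15+18=3 d=2 *, l++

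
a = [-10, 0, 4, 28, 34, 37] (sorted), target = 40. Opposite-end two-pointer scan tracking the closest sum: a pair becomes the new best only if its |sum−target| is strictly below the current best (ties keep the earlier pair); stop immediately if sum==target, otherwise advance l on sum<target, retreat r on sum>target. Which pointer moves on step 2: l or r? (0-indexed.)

l=0 r=5: -10+37=27 d=13 *, l++
l=1 r=5: 0+37=37 d=3 *, l++

l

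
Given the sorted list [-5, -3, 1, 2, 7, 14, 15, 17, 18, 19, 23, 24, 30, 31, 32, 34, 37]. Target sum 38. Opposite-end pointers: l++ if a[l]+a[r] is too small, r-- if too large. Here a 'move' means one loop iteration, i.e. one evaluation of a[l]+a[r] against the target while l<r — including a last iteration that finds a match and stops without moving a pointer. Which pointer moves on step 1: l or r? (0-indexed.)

l

l=0 r=16: -5+37=32 <38, l++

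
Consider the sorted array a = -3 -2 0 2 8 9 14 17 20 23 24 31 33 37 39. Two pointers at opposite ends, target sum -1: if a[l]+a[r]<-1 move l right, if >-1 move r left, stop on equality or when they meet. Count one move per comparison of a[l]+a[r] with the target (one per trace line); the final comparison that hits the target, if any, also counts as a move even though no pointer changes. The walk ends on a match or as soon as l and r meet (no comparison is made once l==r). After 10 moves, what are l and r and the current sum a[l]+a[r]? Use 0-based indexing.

l=0, r=4, sum=5

l=0 r=14: -3+39=36 >-1, r--
l=0 r=13: -3+37=34 >-1, r--
l=0 r=12: -3+33=30 >-1, r--
l=0 r=11: -3+31=28 >-1, r--
l=0 r=10: -3+24=21 >-1, r--
l=0 r=9: -3+23=20 >-1, r--
l=0 r=8: -3+20=17 >-1, r--
l=0 r=7: -3+17=14 >-1, r--
l=0 r=6: -3+14=11 >-1, r--
l=0 r=5: -3+9=6 >-1, r--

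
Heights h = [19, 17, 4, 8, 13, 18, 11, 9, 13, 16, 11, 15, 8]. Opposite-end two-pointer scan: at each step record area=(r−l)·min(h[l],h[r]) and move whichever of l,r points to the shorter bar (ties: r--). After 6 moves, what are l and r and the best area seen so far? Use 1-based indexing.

l=1, r=7, best area=165

[1,13] min(19,8)*12=96 best=96 * → r--
[1,12] min(19,15)*11=165 best=165 * → r--
[1,11] min(19,11)*10=110 best=165 → r--
[1,10] min(19,16)*9=144 best=165 → r--
[1,9] min(19,13)*8=104 best=165 → r--
[1,8] min(19,9)*7=63 best=165 → r--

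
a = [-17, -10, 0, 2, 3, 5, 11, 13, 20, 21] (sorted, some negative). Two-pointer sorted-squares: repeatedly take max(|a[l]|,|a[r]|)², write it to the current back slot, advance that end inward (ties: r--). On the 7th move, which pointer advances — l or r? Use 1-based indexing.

r

l=1 r=10: |-17|<=|21| out[10]=441, r--
l=1 r=9: |-17|<=|20| out[9]=400, r--
l=1 r=8: |-17|>|13| out[8]=289, l++
l=2 r=8: |-10|<=|13| out[7]=169, r--
l=2 r=7: |-10|<=|11| out[6]=121, r--
l=2 r=6: |-10|>|5| out[5]=100, l++
l=3 r=6: |0|<=|5| out[4]=25, r--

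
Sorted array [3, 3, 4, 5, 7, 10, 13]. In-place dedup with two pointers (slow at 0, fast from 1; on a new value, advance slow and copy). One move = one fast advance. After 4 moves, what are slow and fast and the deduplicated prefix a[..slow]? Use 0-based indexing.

slow=3, fast=5, prefix=[3, 4, 5, 7]

slow=0 fast=1: a[fast]=3=a[slow] dup, fast++
slow=0 fast=2: a[fast]=4≠a[slow]=3 write a[1]=4, slow++,fast++
slow=1 fast=3: a[fast]=5≠a[slow]=4 write a[2]=5, slow++,fast++
slow=2 fast=4: a[fast]=7≠a[slow]=5 write a[3]=7, slow++,fast++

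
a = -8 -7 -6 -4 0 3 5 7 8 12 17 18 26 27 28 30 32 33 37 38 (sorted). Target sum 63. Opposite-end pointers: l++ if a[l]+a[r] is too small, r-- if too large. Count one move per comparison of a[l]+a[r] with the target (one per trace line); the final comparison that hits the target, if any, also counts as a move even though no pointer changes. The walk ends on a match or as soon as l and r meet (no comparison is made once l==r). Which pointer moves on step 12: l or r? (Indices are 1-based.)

l=1 r=20: -8+38=30 <63, l++
l=2 r=20: -7+38=31 <63, l++
l=3 r=20: -6+38=32 <63, l++
l=4 r=20: -4+38=34 <63, l++
l=5 r=20: 0+38=38 <63, l++
l=6 r=20: 3+38=41 <63, l++
l=7 r=20: 5+38=43 <63, l++
l=8 r=20: 7+38=45 <63, l++
l=9 r=20: 8+38=46 <63, l++
l=10 r=20: 12+38=50 <63, l++
l=11 r=20: 17+38=55 <63, l++
l=12 r=20: 18+38=56 <63, l++

l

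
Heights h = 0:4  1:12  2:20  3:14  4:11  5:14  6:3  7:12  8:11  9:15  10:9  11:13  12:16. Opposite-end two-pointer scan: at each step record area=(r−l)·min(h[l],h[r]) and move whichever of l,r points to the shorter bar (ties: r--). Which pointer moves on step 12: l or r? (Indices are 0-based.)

r

[0,12] min(4,16)*12=48 best=48 * → l++
[1,12] min(12,16)*11=132 best=132 * → l++
[2,12] min(20,16)*10=160 best=160 * → r--
[2,11] min(20,13)*9=117 best=160 → r--
[2,10] min(20,9)*8=72 best=160 → r--
[2,9] min(20,15)*7=105 best=160 → r--
[2,8] min(20,11)*6=66 best=160 → r--
[2,7] min(20,12)*5=60 best=160 → r--
[2,6] min(20,3)*4=12 best=160 → r--
[2,5] min(20,14)*3=42 best=160 → r--
[2,4] min(20,11)*2=22 best=160 → r--
[2,3] min(20,14)*1=14 best=160 → r--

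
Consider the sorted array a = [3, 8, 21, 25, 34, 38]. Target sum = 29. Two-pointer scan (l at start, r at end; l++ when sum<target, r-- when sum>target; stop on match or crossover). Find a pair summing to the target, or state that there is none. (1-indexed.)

l=1 r=6: 3+38=41 >29, r--
l=1 r=5: 3+34=37 >29, r--
l=1 r=4: 3+25=28 <29, l++
l=2 r=4: 8+25=33 >29, r--
l=2 r=3: 8+21=29, found

(8, 21)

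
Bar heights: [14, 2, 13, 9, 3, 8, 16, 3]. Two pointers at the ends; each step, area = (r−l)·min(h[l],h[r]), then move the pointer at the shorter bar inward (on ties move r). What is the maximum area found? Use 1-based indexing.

l=1 r=8: min(14,3)*7=21 best=21 *, r--
l=1 r=7: min(14,16)*6=84 best=84 *, l++
l=2 r=7: min(2,16)*5=10 best=84, l++
l=3 r=7: min(13,16)*4=52 best=84, l++
l=4 r=7: min(9,16)*3=27 best=84, l++
l=5 r=7: min(3,16)*2=6 best=84, l++
l=6 r=7: min(8,16)*1=8 best=84, l++

max area = 84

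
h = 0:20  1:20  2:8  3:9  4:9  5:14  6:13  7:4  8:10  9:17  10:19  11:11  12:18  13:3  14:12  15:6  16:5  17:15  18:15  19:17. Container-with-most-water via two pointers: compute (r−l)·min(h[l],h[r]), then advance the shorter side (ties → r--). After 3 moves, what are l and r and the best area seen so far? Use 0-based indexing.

l=0, r=16, best area=323

[0,19] min(20,17)*19=323 best=323 * → r--
[0,18] min(20,15)*18=270 best=323 → r--
[0,17] min(20,15)*17=255 best=323 → r--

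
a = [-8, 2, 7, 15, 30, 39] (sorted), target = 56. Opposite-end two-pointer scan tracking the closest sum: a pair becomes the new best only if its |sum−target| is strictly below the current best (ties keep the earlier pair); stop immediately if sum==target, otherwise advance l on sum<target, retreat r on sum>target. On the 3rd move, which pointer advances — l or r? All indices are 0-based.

l

[0,5] -8+39=31 d=25 * → l++
[1,5] 2+39=41 d=15 * → l++
[2,5] 7+39=46 d=10 * → l++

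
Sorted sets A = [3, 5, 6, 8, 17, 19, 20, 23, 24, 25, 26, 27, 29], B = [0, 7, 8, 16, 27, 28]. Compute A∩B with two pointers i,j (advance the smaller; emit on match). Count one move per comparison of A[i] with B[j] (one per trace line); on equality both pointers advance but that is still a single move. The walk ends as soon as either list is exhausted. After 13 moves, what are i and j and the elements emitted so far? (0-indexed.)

i=10, j=4, emitted=[8]

i=0 j=0: 3>0, j++
i=0 j=1: 3<7, i++
i=1 j=1: 5<7, i++
i=2 j=1: 6<7, i++
i=3 j=1: 8>7, j++
i=3 j=2: 8==8 emit, i++,j++
i=4 j=3: 17>16, j++
i=4 j=4: 17<27, i++
i=5 j=4: 19<27, i++
i=6 j=4: 20<27, i++
i=7 j=4: 23<27, i++
i=8 j=4: 24<27, i++
i=9 j=4: 25<27, i++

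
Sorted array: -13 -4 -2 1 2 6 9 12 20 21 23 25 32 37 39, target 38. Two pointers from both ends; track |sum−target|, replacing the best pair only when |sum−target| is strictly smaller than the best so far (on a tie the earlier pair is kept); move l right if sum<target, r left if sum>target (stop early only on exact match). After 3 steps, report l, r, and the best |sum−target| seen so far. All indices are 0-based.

[0,14] -13+39=26 d=12 * → l++
[1,14] -4+39=35 d=3 * → l++
[2,14] -2+39=37 d=1 * → l++

l=3, r=14, best |Δ|=1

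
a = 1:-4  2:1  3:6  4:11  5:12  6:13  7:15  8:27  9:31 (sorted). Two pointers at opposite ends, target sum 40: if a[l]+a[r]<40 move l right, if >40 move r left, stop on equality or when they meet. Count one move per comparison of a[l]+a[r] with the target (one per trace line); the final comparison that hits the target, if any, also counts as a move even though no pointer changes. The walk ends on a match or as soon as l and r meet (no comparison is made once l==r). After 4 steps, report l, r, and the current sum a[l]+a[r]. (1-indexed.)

l=1 r=9: -4+31=27 <40, l++
l=2 r=9: 1+31=32 <40, l++
l=3 r=9: 6+31=37 <40, l++
l=4 r=9: 11+31=42 >40, r--

l=4, r=8, sum=38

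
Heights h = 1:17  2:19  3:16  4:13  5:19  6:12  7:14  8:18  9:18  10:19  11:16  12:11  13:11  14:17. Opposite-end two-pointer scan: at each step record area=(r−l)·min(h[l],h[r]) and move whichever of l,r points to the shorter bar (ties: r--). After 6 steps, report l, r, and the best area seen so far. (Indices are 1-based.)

l=2, r=9, best area=221

[1,14] min(17,17)*13=221 best=221 * → r--
[1,13] min(17,11)*12=132 best=221 → r--
[1,12] min(17,11)*11=121 best=221 → r--
[1,11] min(17,16)*10=160 best=221 → r--
[1,10] min(17,19)*9=153 best=221 → l++
[2,10] min(19,19)*8=152 best=221 → r--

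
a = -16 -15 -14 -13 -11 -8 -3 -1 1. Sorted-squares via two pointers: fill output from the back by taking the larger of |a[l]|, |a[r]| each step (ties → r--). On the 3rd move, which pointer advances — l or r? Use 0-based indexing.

[0,8] |-16|>|1| out[8]=256 → l++
[1,8] |-15|>|1| out[7]=225 → l++
[2,8] |-14|>|1| out[6]=196 → l++

l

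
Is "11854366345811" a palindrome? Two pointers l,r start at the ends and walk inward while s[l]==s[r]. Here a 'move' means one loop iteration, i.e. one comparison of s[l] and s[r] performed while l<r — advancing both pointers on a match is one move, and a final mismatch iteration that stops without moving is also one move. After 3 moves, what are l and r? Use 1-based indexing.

[1,14] '1'=='1' → l++,r--
[2,13] '1'=='1' → l++,r--
[3,12] '8'=='8' → l++,r--

l=4, r=11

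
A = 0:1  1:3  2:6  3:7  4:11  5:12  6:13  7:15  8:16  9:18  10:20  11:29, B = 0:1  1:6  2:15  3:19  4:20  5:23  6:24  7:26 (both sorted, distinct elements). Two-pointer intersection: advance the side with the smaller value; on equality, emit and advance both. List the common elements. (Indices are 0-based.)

i=0 j=0: 1==1 emit, i++,j++
i=1 j=1: 3<6, i++
i=2 j=1: 6==6 emit, i++,j++
i=3 j=2: 7<15, i++
i=4 j=2: 11<15, i++
i=5 j=2: 12<15, i++
i=6 j=2: 13<15, i++
i=7 j=2: 15==15 emit, i++,j++
i=8 j=3: 16<19, i++
i=9 j=3: 18<19, i++
i=10 j=3: 20>19, j++
i=10 j=4: 20==20 emit, i++,j++
i=11 j=5: 29>23, j++
i=11 j=6: 29>24, j++
i=11 j=7: 29>26, j++

intersection = [1, 6, 15, 20]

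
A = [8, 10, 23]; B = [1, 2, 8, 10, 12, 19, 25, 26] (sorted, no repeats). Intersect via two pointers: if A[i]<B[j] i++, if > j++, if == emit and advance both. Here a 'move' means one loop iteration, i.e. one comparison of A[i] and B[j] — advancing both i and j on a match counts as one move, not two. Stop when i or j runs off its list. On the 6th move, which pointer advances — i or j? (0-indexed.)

j

[i=0,j=0] 8>1 → j++
[i=0,j=1] 8>2 → j++
[i=0,j=2] 8==8 emit → i++,j++
[i=1,j=3] 10==10 emit → i++,j++
[i=2,j=4] 23>12 → j++
[i=2,j=5] 23>19 → j++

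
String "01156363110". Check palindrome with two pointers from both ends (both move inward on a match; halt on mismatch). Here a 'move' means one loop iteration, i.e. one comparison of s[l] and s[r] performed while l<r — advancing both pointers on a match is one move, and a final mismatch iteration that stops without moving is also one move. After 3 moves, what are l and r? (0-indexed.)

[0,10] '0'=='0' → l++,r--
[1,9] '1'=='1' → l++,r--
[2,8] '1'=='1' → l++,r--

l=3, r=7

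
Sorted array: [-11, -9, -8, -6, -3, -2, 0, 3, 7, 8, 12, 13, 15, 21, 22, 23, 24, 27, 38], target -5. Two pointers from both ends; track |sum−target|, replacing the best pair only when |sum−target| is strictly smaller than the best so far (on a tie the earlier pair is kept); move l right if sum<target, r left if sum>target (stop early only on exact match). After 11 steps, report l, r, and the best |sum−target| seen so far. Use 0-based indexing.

l=0, r=7, best |Δ|=1

[0,18] -11+38=27 d=32 * → r--
[0,17] -11+27=16 d=21 * → r--
[0,16] -11+24=13 d=18 * → r--
[0,15] -11+23=12 d=17 * → r--
[0,14] -11+22=11 d=16 * → r--
[0,13] -11+21=10 d=15 * → r--
[0,12] -11+15=4 d=9 * → r--
[0,11] -11+13=2 d=7 * → r--
[0,10] -11+12=1 d=6 * → r--
[0,9] -11+8=-3 d=2 * → r--
[0,8] -11+7=-4 d=1 * → r--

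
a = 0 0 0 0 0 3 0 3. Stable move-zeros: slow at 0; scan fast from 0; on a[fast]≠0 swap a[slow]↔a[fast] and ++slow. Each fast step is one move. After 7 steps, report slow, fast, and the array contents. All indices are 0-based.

slow=1, fast=7, a=[3, 0, 0, 0, 0, 0, 0, 3]

(s=0,f=0) a[fast]=0 → fast++
(s=0,f=1) a[fast]=0 → fast++
(s=0,f=2) a[fast]=0 → fast++
(s=0,f=3) a[fast]=0 → fast++
(s=0,f=4) a[fast]=0 → fast++
(s=0,f=5) a[fast]=3≠0 swap→a[0]=3 → slow++,fast++
(s=1,f=6) a[fast]=0 → fast++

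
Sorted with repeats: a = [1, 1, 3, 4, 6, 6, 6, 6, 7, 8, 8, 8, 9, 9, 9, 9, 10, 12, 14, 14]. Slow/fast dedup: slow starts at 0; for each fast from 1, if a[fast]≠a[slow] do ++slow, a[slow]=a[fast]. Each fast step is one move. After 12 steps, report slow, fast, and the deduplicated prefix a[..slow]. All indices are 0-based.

slow=6, fast=13, prefix=[1, 3, 4, 6, 7, 8, 9]

slow=0 fast=1: a[fast]=1=a[slow] dup, fast++
slow=0 fast=2: a[fast]=3≠a[slow]=1 write a[1]=3, slow++,fast++
slow=1 fast=3: a[fast]=4≠a[slow]=3 write a[2]=4, slow++,fast++
slow=2 fast=4: a[fast]=6≠a[slow]=4 write a[3]=6, slow++,fast++
slow=3 fast=5: a[fast]=6=a[slow] dup, fast++
slow=3 fast=6: a[fast]=6=a[slow] dup, fast++
slow=3 fast=7: a[fast]=6=a[slow] dup, fast++
slow=3 fast=8: a[fast]=7≠a[slow]=6 write a[4]=7, slow++,fast++
slow=4 fast=9: a[fast]=8≠a[slow]=7 write a[5]=8, slow++,fast++
slow=5 fast=10: a[fast]=8=a[slow] dup, fast++
slow=5 fast=11: a[fast]=8=a[slow] dup, fast++
slow=5 fast=12: a[fast]=9≠a[slow]=8 write a[6]=9, slow++,fast++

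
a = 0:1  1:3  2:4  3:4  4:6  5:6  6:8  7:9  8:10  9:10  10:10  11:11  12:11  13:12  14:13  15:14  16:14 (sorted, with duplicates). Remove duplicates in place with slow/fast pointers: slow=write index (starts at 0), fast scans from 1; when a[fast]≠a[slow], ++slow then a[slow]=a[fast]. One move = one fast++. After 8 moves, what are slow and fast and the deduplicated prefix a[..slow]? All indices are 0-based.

slow=6, fast=9, prefix=[1, 3, 4, 6, 8, 9, 10]

slow=0 fast=1: a[fast]=3≠a[slow]=1 write a[1]=3, slow++,fast++
slow=1 fast=2: a[fast]=4≠a[slow]=3 write a[2]=4, slow++,fast++
slow=2 fast=3: a[fast]=4=a[slow] dup, fast++
slow=2 fast=4: a[fast]=6≠a[slow]=4 write a[3]=6, slow++,fast++
slow=3 fast=5: a[fast]=6=a[slow] dup, fast++
slow=3 fast=6: a[fast]=8≠a[slow]=6 write a[4]=8, slow++,fast++
slow=4 fast=7: a[fast]=9≠a[slow]=8 write a[5]=9, slow++,fast++
slow=5 fast=8: a[fast]=10≠a[slow]=9 write a[6]=10, slow++,fast++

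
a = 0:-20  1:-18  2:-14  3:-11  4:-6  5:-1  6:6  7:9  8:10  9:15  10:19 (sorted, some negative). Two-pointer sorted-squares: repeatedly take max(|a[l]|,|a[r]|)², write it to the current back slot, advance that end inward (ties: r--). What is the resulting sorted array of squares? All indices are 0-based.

[1, 36, 36, 81, 100, 121, 196, 225, 324, 361, 400]

l=0 r=10: |-20|>|19| out[10]=400, l++
l=1 r=10: |-18|<=|19| out[9]=361, r--
l=1 r=9: |-18|>|15| out[8]=324, l++
l=2 r=9: |-14|<=|15| out[7]=225, r--
l=2 r=8: |-14|>|10| out[6]=196, l++
l=3 r=8: |-11|>|10| out[5]=121, l++
l=4 r=8: |-6|<=|10| out[4]=100, r--
l=4 r=7: |-6|<=|9| out[3]=81, r--
l=4 r=6: |-6|<=|6| out[2]=36, r--
l=4 r=5: |-6|>|-1| out[1]=36, l++
l=5 r=5: |-1|<=|-1| out[0]=1, r--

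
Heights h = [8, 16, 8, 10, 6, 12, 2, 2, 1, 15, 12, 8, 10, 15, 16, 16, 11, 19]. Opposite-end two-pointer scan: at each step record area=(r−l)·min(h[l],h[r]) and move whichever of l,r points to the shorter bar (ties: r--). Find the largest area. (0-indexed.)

[0,17] min(8,19)*17=136 best=136 * → l++
[1,17] min(16,19)*16=256 best=256 * → l++
[2,17] min(8,19)*15=120 best=256 → l++
[3,17] min(10,19)*14=140 best=256 → l++
[4,17] min(6,19)*13=78 best=256 → l++
[5,17] min(12,19)*12=144 best=256 → l++
[6,17] min(2,19)*11=22 best=256 → l++
[7,17] min(2,19)*10=20 best=256 → l++
[8,17] min(1,19)*9=9 best=256 → l++
[9,17] min(15,19)*8=120 best=256 → l++
[10,17] min(12,19)*7=84 best=256 → l++
[11,17] min(8,19)*6=48 best=256 → l++
[12,17] min(10,19)*5=50 best=256 → l++
[13,17] min(15,19)*4=60 best=256 → l++
[14,17] min(16,19)*3=48 best=256 → l++
[15,17] min(16,19)*2=32 best=256 → l++
[16,17] min(11,19)*1=11 best=256 → l++

max area = 256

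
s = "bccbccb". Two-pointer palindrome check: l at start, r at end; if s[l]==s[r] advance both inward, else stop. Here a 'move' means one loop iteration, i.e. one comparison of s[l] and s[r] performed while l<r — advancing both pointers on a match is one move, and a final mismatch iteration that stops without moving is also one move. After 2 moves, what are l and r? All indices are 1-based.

l=3, r=5

[1,7] 'b'=='b' → l++,r--
[2,6] 'c'=='c' → l++,r--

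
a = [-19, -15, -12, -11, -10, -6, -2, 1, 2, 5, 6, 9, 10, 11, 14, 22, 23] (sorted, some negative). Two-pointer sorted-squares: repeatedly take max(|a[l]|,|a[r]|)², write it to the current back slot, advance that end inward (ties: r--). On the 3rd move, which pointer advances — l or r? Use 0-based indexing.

l

l=0 r=16: |-19|<=|23| out[16]=529, r--
l=0 r=15: |-19|<=|22| out[15]=484, r--
l=0 r=14: |-19|>|14| out[14]=361, l++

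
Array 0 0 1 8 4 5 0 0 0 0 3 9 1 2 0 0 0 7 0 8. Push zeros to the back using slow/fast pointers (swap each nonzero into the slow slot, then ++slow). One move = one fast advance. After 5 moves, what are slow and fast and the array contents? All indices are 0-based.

slow=0 fast=0: a[fast]=0, fast++
slow=0 fast=1: a[fast]=0, fast++
slow=0 fast=2: a[fast]=1≠0 swap→a[0]=1, slow++,fast++
slow=1 fast=3: a[fast]=8≠0 swap→a[1]=8, slow++,fast++
slow=2 fast=4: a[fast]=4≠0 swap→a[2]=4, slow++,fast++

slow=3, fast=5, a=[1, 8, 4, 0, 0, 5, 0, 0, 0, 0, 3, 9, 1, 2, 0, 0, 0, 7, 0, 8]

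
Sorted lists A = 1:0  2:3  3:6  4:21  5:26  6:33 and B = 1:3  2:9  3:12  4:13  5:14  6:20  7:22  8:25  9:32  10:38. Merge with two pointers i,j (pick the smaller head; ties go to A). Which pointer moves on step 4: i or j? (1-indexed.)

i

[i=1,j=1] A[i]=0<=B[j]=3 take 0 → i++
[i=2,j=1] A[i]=3<=B[j]=3 take 3 → i++
[i=3,j=1] A[i]=6>B[j]=3 take 3 → j++
[i=3,j=2] A[i]=6<=B[j]=9 take 6 → i++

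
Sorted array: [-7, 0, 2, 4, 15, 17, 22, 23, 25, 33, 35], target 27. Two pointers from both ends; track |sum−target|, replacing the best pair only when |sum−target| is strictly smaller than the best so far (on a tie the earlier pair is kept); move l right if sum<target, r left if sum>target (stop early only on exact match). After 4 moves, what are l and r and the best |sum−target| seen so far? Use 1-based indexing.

[1,11] -7+35=28 d=1 * → r--
[1,10] -7+33=26 d=1 → l++
[2,10] 0+33=33 d=6 → r--
[2,9] 0+25=25 d=2 → l++

l=3, r=9, best |Δ|=1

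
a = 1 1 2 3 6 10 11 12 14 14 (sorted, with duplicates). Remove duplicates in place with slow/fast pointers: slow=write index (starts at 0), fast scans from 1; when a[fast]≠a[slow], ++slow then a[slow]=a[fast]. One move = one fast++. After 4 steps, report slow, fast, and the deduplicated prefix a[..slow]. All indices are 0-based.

slow=0 fast=1: a[fast]=1=a[slow] dup, fast++
slow=0 fast=2: a[fast]=2≠a[slow]=1 write a[1]=2, slow++,fast++
slow=1 fast=3: a[fast]=3≠a[slow]=2 write a[2]=3, slow++,fast++
slow=2 fast=4: a[fast]=6≠a[slow]=3 write a[3]=6, slow++,fast++

slow=3, fast=5, prefix=[1, 2, 3, 6]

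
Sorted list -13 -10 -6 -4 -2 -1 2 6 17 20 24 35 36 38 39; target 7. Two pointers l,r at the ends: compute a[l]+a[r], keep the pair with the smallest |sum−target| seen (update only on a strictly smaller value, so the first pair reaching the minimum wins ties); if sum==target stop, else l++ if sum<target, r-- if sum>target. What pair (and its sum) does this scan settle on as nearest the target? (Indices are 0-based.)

l=0 r=14: -13+39=26 d=19 *, r--
l=0 r=13: -13+38=25 d=18 *, r--
l=0 r=12: -13+36=23 d=16 *, r--
l=0 r=11: -13+35=22 d=15 *, r--
l=0 r=10: -13+24=11 d=4 *, r--
l=0 r=9: -13+20=7 d=0 *, stop

pair (-13, 20) with sum 7 (|Δ|=0)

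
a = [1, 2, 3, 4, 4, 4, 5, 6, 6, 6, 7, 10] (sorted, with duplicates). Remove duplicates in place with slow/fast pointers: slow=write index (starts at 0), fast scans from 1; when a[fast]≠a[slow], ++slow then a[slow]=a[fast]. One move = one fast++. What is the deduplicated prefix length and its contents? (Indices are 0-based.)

(s=0,f=1) a[fast]=2≠a[slow]=1 write a[1]=2 → slow++,fast++
(s=1,f=2) a[fast]=3≠a[slow]=2 write a[2]=3 → slow++,fast++
(s=2,f=3) a[fast]=4≠a[slow]=3 write a[3]=4 → slow++,fast++
(s=3,f=4) a[fast]=4=a[slow] dup → fast++
(s=3,f=5) a[fast]=4=a[slow] dup → fast++
(s=3,f=6) a[fast]=5≠a[slow]=4 write a[4]=5 → slow++,fast++
(s=4,f=7) a[fast]=6≠a[slow]=5 write a[5]=6 → slow++,fast++
(s=5,f=8) a[fast]=6=a[slow] dup → fast++
(s=5,f=9) a[fast]=6=a[slow] dup → fast++
(s=5,f=10) a[fast]=7≠a[slow]=6 write a[6]=7 → slow++,fast++
(s=6,f=11) a[fast]=10≠a[slow]=7 write a[7]=10 → slow++,fast++

length 8; prefix = [1, 2, 3, 4, 5, 6, 7, 10]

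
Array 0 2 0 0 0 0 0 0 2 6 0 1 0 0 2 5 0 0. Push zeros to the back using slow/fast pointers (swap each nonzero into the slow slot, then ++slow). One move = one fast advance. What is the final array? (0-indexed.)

(s=0,f=0) a[fast]=0 → fast++
(s=0,f=1) a[fast]=2≠0 swap→a[0]=2 → slow++,fast++
(s=1,f=2) a[fast]=0 → fast++
(s=1,f=3) a[fast]=0 → fast++
(s=1,f=4) a[fast]=0 → fast++
(s=1,f=5) a[fast]=0 → fast++
(s=1,f=6) a[fast]=0 → fast++
(s=1,f=7) a[fast]=0 → fast++
(s=1,f=8) a[fast]=2≠0 swap→a[1]=2 → slow++,fast++
(s=2,f=9) a[fast]=6≠0 swap→a[2]=6 → slow++,fast++
(s=3,f=10) a[fast]=0 → fast++
(s=3,f=11) a[fast]=1≠0 swap→a[3]=1 → slow++,fast++
(s=4,f=12) a[fast]=0 → fast++
(s=4,f=13) a[fast]=0 → fast++
(s=4,f=14) a[fast]=2≠0 swap→a[4]=2 → slow++,fast++
(s=5,f=15) a[fast]=5≠0 swap→a[5]=5 → slow++,fast++
(s=6,f=16) a[fast]=0 → fast++
(s=6,f=17) a[fast]=0 → fast++

[2, 2, 6, 1, 2, 5, 0, 0, 0, 0, 0, 0, 0, 0, 0, 0, 0, 0]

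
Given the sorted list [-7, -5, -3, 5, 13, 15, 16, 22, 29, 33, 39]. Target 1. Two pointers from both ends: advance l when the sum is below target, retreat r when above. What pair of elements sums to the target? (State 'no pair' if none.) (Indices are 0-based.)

l=0 r=10: -7+39=32 >1, r--
l=0 r=9: -7+33=26 >1, r--
l=0 r=8: -7+29=22 >1, r--
l=0 r=7: -7+22=15 >1, r--
l=0 r=6: -7+16=9 >1, r--
l=0 r=5: -7+15=8 >1, r--
l=0 r=4: -7+13=6 >1, r--
l=0 r=3: -7+5=-2 <1, l++
l=1 r=3: -5+5=0 <1, l++
l=2 r=3: -3+5=2 >1, r--

no pair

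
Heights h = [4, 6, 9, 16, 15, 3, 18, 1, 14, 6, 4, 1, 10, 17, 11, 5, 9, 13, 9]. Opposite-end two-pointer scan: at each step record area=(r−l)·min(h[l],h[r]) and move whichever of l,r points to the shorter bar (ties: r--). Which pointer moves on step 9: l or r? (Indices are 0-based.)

l=0 r=18: min(4,9)*18=72 best=72 *, l++
l=1 r=18: min(6,9)*17=102 best=102 *, l++
l=2 r=18: min(9,9)*16=144 best=144 *, r--
l=2 r=17: min(9,13)*15=135 best=144, l++
l=3 r=17: min(16,13)*14=182 best=182 *, r--
l=3 r=16: min(16,9)*13=117 best=182, r--
l=3 r=15: min(16,5)*12=60 best=182, r--
l=3 r=14: min(16,11)*11=121 best=182, r--
l=3 r=13: min(16,17)*10=160 best=182, l++

l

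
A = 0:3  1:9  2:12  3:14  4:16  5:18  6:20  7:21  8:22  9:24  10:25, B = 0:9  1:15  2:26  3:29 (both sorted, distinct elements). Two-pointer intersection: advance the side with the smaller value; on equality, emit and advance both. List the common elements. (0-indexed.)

intersection = [9]

i=0 j=0: 3<9, i++
i=1 j=0: 9==9 emit, i++,j++
i=2 j=1: 12<15, i++
i=3 j=1: 14<15, i++
i=4 j=1: 16>15, j++
i=4 j=2: 16<26, i++
i=5 j=2: 18<26, i++
i=6 j=2: 20<26, i++
i=7 j=2: 21<26, i++
i=8 j=2: 22<26, i++
i=9 j=2: 24<26, i++
i=10 j=2: 25<26, i++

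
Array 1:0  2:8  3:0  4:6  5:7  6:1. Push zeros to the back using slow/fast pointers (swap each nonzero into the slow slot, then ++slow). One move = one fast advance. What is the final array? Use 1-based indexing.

slow=1 fast=1: a[fast]=0, fast++
slow=1 fast=2: a[fast]=8≠0 swap→a[1]=8, slow++,fast++
slow=2 fast=3: a[fast]=0, fast++
slow=2 fast=4: a[fast]=6≠0 swap→a[2]=6, slow++,fast++
slow=3 fast=5: a[fast]=7≠0 swap→a[3]=7, slow++,fast++
slow=4 fast=6: a[fast]=1≠0 swap→a[4]=1, slow++,fast++

[8, 6, 7, 1, 0, 0]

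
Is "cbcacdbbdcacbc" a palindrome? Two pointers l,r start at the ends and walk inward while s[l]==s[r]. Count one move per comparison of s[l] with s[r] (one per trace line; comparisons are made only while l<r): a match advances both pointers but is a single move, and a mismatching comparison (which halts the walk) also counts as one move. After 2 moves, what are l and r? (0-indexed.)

l=2, r=11

[0,13] 'c'=='c' → l++,r--
[1,12] 'b'=='b' → l++,r--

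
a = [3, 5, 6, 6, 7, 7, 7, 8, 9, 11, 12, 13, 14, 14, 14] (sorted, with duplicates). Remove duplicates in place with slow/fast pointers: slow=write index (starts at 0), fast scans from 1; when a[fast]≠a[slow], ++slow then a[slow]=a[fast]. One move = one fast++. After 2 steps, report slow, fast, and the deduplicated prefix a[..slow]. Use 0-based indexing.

slow=0 fast=1: a[fast]=5≠a[slow]=3 write a[1]=5, slow++,fast++
slow=1 fast=2: a[fast]=6≠a[slow]=5 write a[2]=6, slow++,fast++

slow=2, fast=3, prefix=[3, 5, 6]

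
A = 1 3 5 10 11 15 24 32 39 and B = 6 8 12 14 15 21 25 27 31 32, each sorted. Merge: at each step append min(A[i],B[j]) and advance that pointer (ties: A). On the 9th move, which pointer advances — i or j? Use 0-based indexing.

j

[i=0,j=0] A[i]=1<=B[j]=6 take 1 → i++
[i=1,j=0] A[i]=3<=B[j]=6 take 3 → i++
[i=2,j=0] A[i]=5<=B[j]=6 take 5 → i++
[i=3,j=0] A[i]=10>B[j]=6 take 6 → j++
[i=3,j=1] A[i]=10>B[j]=8 take 8 → j++
[i=3,j=2] A[i]=10<=B[j]=12 take 10 → i++
[i=4,j=2] A[i]=11<=B[j]=12 take 11 → i++
[i=5,j=2] A[i]=15>B[j]=12 take 12 → j++
[i=5,j=3] A[i]=15>B[j]=14 take 14 → j++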